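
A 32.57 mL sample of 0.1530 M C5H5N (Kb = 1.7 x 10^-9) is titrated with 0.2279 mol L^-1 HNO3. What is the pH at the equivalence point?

3.13

n(C5H5N) = 0.1530 x 0.03257 = 0.004983 mol; V(HNO3) at equivalence = 0.004983/0.2279 = 0.02187 L.
At equivalence the base is fully converted to C5H5NH+; total volume = 0.05444 L, so [C5H5NH+] = 0.004983/0.05444 = 0.09154 M.
Ka(C5H5NH+) = Kw/Kb = 1.0e-14 / 1.7 x 10^-9 = 5.88e-6.
[H^+] = sqrt(Ka x [C5H5NH+]) = sqrt(5.88e-6 x 0.09154) = 0.000734 M.
pH = -log(0.000734) = 3.13.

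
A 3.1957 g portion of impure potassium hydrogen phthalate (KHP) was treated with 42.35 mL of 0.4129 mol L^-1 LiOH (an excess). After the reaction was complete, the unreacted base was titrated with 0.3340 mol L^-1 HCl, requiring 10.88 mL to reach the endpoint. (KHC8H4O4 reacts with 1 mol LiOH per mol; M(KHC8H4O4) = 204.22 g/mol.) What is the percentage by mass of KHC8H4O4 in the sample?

Total n(LiOH) added = 0.4129 x 0.04235 = 0.01749 mol.
n(HCl) used = 0.3340 x 0.01088 = 0.003634 mol, which equals the excess n(LiOH).
So n(LiOH) consumed by the sample = 0.01749 - 0.003634 = 0.01385 mol.
n(KHC8H4O4) = 0.01385 / 1 = 0.01385 mol.
mass KHC8H4O4 = 0.01385 x 204.22 = 2.829 g, so %KHC8H4O4 = 2.829/3.1957 x 100 = 88.5%.

88.5%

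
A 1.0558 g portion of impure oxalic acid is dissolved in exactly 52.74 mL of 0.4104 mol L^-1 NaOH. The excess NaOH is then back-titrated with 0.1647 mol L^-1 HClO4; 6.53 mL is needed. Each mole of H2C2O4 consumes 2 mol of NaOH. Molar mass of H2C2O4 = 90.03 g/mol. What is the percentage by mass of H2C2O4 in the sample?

87.7%

Total n(NaOH) added = 0.4104 x 0.05274 = 0.02164 mol.
n(HClO4) used = 0.1647 x 0.006530 = 0.001075 mol, which equals the excess n(NaOH).
So n(NaOH) consumed by the sample = 0.02164 - 0.001075 = 0.02057 mol.
n(H2C2O4) = 0.02057 / 2 = 0.01028 mol.
mass H2C2O4 = 0.01028 x 90.03 = 0.9259 g, so %H2C2O4 = 0.9259/1.0558 x 100 = 87.7%.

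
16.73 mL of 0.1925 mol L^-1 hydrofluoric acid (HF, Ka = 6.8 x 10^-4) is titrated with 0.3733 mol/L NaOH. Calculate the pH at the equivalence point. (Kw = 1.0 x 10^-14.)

8.14

n(HF) = 0.1925 x 0.01673 = 0.003221 mol; V(NaOH) at equivalence = 0.003221/0.3733 = 0.008627 L.
At equivalence all the acid is converted to F-; total volume = 0.01673 + 0.008627 = 0.02536 L, so [F-] = 0.003221/0.02536 = 0.1270 M.
Kb = Kw/Ka = 1.0e-14 / 6.8 x 10^-4 = 1.47e-11.
[OH^-] = sqrt(Kb x [F-]) = sqrt(1.47e-11 x 0.1270) = 1.37e-6 M.
pOH = 5.86, so pH = 14.00 - 5.86 = 8.14.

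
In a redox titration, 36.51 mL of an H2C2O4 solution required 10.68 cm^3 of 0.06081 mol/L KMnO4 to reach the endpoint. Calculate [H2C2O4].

n(KMnO4) = 0.06081 x 0.01068 = 0.0006495 mol.
From the balanced equation, 2 mol KMnO4 reacts with 5 mol H2C2O4, so n(H2C2O4) = 0.0006495 x 5/2 = 0.001624 mol.
[H2C2O4] = 0.001624 / 0.03651 L = 0.0445 M.

0.0445 M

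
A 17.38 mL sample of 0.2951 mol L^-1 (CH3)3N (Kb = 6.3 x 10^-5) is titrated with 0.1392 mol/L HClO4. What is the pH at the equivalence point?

n((CH3)3N) = 0.2951 x 0.01738 = 0.005129 mol; V(HClO4) at equivalence = 0.005129/0.1392 = 0.03685 L.
At equivalence the base is fully converted to (CH3)3NH+; total volume = 0.05423 L, so [(CH3)3NH+] = 0.005129/0.05423 = 0.09458 M.
Ka((CH3)3NH+) = Kw/Kb = 1.0e-14 / 6.3 x 10^-5 = 1.59e-10.
[H^+] = sqrt(Ka x [(CH3)3NH+]) = sqrt(1.59e-10 x 0.09458) = 3.87e-6 M.
pH = -log(3.87e-6) = 5.41.

5.41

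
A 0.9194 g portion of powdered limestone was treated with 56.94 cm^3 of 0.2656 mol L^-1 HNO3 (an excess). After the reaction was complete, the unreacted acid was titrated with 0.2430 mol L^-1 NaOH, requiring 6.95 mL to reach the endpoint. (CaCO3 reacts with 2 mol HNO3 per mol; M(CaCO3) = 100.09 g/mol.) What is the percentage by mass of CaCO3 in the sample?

Total n(HNO3) added = 0.2656 x 0.05694 = 0.01512 mol.
n(NaOH) used = 0.2430 x 0.006950 = 0.001689 mol, which equals the excess n(HNO3).
So n(HNO3) consumed by the sample = 0.01512 - 0.001689 = 0.01343 mol.
n(CaCO3) = 0.01343 / 2 = 0.006717 mol.
mass CaCO3 = 0.006717 x 100.09 = 0.6723 g, so %CaCO3 = 0.6723/0.9194 x 100 = 73.1%.

73.1%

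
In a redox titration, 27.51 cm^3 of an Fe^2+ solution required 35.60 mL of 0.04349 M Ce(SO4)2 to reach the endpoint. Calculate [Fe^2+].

0.0563 M

n(Ce(SO4)2) = 0.04349 x 0.03560 = 0.001548 mol.
From the balanced equation, 1 mol Ce(SO4)2 reacts with 1 mol Fe^2+, so n(Fe^2+) = 0.001548 x 1/1 = 0.001548 mol.
[Fe^2+] = 0.001548 / 0.02751 L = 0.0563 M.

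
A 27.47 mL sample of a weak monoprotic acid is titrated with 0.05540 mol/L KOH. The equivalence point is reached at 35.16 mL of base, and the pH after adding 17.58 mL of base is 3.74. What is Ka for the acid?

1.8 x 10^-4

17.58 mL is half of the equivalence volume, so this is the half-equivalence point where [HA] = [A^-].
At half-equivalence pH = pKa, so pKa = 3.74.
Ka = 10^(-3.74) = 1.8 x 10^-4.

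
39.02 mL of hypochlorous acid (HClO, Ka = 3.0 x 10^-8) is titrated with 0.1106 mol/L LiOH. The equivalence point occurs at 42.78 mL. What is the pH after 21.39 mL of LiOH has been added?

21.39 mL is exactly half the equivalence volume (42.78/2), i.e. the half-equivalence point.
There, n(HA) = n(A^-), so pH = pKa = -log(3.0 x 10^-8) = 7.52.

7.52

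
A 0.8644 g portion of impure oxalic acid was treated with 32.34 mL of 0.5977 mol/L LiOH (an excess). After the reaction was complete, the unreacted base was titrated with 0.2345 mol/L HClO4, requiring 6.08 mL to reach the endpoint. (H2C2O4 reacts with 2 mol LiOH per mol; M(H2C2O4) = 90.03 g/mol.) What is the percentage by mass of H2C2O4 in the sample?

93.2%

Total n(LiOH) added = 0.5977 x 0.03234 = 0.01933 mol.
n(HClO4) used = 0.2345 x 0.006080 = 0.001426 mol, which equals the excess n(LiOH).
So n(LiOH) consumed by the sample = 0.01933 - 0.001426 = 0.01790 mol.
n(H2C2O4) = 0.01790 / 2 = 0.008952 mol.
mass H2C2O4 = 0.008952 x 90.03 = 0.8059 g, so %H2C2O4 = 0.8059/0.8644 x 100 = 93.2%.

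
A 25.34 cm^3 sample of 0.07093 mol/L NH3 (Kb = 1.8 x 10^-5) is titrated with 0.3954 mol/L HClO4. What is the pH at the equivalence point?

5.24

n(NH3) = 0.07093 x 0.02534 = 0.001797 mol; V(HClO4) at equivalence = 0.001797/0.3954 = 0.004546 L.
At equivalence the base is fully converted to NH4+; total volume = 0.02989 L, so [NH4+] = 0.001797/0.02989 = 0.06014 M.
Ka(NH4+) = Kw/Kb = 1.0e-14 / 1.8 x 10^-5 = 5.56e-10.
[H^+] = sqrt(Ka x [NH4+]) = sqrt(5.56e-10 x 0.06014) = 5.78e-6 M.
pH = -log(5.78e-6) = 5.24.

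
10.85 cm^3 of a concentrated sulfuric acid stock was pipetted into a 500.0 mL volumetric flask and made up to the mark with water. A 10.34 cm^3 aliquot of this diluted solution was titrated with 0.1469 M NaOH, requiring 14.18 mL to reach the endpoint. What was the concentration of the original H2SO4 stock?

n(NaOH) = 0.1469 x 0.01418 = 0.002083 mol.
n(H2SO4) in the aliquot = 0.002083 x 1/2 = 0.001042 mol.
[diluted H2SO4] = 0.001042 / 0.01034 = 0.1007 M.
Dilution factor = 500.0/10.85 = 46.08, so [stock] = 0.1007 x 46.08 = 4.64 M.

4.64 M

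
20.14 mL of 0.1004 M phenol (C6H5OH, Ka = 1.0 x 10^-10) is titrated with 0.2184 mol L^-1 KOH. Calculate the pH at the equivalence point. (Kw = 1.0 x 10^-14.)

11.42

n(C6H5OH) = 0.1004 x 0.02014 = 0.002022 mol; V(KOH) at equivalence = 0.002022/0.2184 = 0.009258 L.
At equivalence all the acid is converted to C6H5O-; total volume = 0.02014 + 0.009258 = 0.02940 L, so [C6H5O-] = 0.002022/0.02940 = 0.06878 M.
Kb = Kw/Ka = 1.0e-14 / 1.0 x 10^-10 = 0.000100.
[OH^-] = sqrt(Kb x [C6H5O-]) = sqrt(0.000100 x 0.06878) = 0.00262 M.
pOH = 2.58, so pH = 14.00 - 2.58 = 11.42.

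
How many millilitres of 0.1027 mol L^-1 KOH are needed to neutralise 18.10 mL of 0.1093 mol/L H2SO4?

38.5 mL

n(H2SO4) = 0.1093 mol/L x 0.01810 L = 0.001978 mol.
The neutralisation is 1 H2SO4 : 2 KOH, so n(KOH) = 0.001978 x 2/1 = 0.003957 mol.
V(KOH) = 0.003957 / 0.1027 = 0.03853 L = 38.5 mL.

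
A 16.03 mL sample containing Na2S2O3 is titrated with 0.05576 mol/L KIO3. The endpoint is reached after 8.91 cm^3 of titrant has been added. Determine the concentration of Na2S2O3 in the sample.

n(KIO3) = 0.05576 x 0.008910 = 0.0004968 mol.
From the balanced equation, 1 mol KIO3 reacts with 6 mol Na2S2O3, so n(Na2S2O3) = 0.0004968 x 6/1 = 0.002981 mol.
[Na2S2O3] = 0.002981 / 0.01603 L = 0.186 M.

0.186 M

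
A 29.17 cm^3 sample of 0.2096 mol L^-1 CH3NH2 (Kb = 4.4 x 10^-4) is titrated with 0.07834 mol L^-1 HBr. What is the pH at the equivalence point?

n(CH3NH2) = 0.2096 x 0.02917 = 0.006114 mol; V(HBr) at equivalence = 0.006114/0.07834 = 0.07804 L.
At equivalence the base is fully converted to CH3NH3+; total volume = 0.1072 L, so [CH3NH3+] = 0.006114/0.1072 = 0.05703 M.
Ka(CH3NH3+) = Kw/Kb = 1.0e-14 / 4.4 x 10^-4 = 2.27e-11.
[H^+] = sqrt(Ka x [CH3NH3+]) = sqrt(2.27e-11 x 0.05703) = 1.14e-6 M.
pH = -log(1.14e-6) = 5.94.

5.94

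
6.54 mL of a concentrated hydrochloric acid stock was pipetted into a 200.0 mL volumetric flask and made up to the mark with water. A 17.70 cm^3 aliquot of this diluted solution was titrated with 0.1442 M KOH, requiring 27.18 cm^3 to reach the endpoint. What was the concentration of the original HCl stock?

6.77 M

n(KOH) = 0.1442 x 0.02718 = 0.003919 mol.
n(HCl) in the aliquot = 0.003919 mol.
[diluted HCl] = 0.003919 / 0.01770 = 0.2214 M.
Dilution factor = 200.0/6.540 = 30.58, so [stock] = 0.2214 x 30.58 = 6.77 M.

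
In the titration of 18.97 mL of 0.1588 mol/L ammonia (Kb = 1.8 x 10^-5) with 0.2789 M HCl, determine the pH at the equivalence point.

5.13

n(NH3) = 0.1588 x 0.01897 = 0.003012 mol; V(HCl) at equivalence = 0.003012/0.2789 = 0.01080 L.
At equivalence the base is fully converted to NH4+; total volume = 0.02977 L, so [NH4+] = 0.003012/0.02977 = 0.1012 M.
Ka(NH4+) = Kw/Kb = 1.0e-14 / 1.8 x 10^-5 = 5.56e-10.
[H^+] = sqrt(Ka x [NH4+]) = sqrt(5.56e-10 x 0.1012) = 7.50e-6 M.
pH = -log(7.50e-6) = 5.13.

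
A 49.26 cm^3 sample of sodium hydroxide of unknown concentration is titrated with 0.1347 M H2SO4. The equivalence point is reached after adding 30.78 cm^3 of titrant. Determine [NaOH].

n(H2SO4) delivered = 0.1347 x 0.03078 = 0.004146 mol.
The reaction is 2 NaOH + 1 H2SO4, so n(NaOH) = 0.004146 x 2/1 = 0.008292 mol.
[NaOH] = 0.008292 mol / 0.04926 L = 0.168 M.

0.168 M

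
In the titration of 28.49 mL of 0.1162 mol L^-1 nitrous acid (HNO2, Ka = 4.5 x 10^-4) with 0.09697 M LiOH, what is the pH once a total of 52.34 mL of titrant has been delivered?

12.34

n(acid) = 0.1162 x 0.02849 = 0.003311 mol; n(LiOH) added = 0.09697 x 0.05234 = 0.005075 mol.
Base is in excess by 0.005075 - 0.003311 = 0.001765 mol in a total volume of 0.08083 L.
[OH^-] = 0.001765/0.08083 = 0.02183 M, so pOH = 1.66 and pH = 14.00 - 1.66 = 12.34.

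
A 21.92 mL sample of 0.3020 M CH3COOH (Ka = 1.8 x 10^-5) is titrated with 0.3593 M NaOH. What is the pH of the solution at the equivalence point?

8.98

n(CH3COOH) = 0.3020 x 0.02192 = 0.006620 mol; V(NaOH) at equivalence = 0.006620/0.3593 = 0.01842 L.
At equivalence all the acid is converted to CH3COO-; total volume = 0.02192 + 0.01842 = 0.04034 L, so [CH3COO-] = 0.006620/0.04034 = 0.1641 M.
Kb = Kw/Ka = 1.0e-14 / 1.8 x 10^-5 = 5.56e-10.
[OH^-] = sqrt(Kb x [CH3COO-]) = sqrt(5.56e-10 x 0.1641) = 9.55e-6 M.
pOH = 5.02, so pH = 14.00 - 5.02 = 8.98.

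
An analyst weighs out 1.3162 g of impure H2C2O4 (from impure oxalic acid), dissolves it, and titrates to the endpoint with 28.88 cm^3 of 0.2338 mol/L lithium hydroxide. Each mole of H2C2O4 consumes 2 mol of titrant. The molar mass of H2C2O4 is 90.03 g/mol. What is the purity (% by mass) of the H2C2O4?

23.1%

n(LiOH) = 0.2338 x 0.02888 = 0.006752 mol.
n(H2C2O4) = 0.006752 / 2 = 0.003376 mol.
mass of H2C2O4 = 0.003376 x 90.03 = 0.3039 g.
% purity = 0.3039 / 1.3162 x 100 = 23.1%.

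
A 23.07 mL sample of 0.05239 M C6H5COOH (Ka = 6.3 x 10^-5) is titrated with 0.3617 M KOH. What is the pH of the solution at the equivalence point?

n(C6H5COOH) = 0.05239 x 0.02307 = 0.001209 mol; V(KOH) at equivalence = 0.001209/0.3617 = 0.003342 L.
At equivalence all the acid is converted to C6H5COO-; total volume = 0.02307 + 0.003342 = 0.02641 L, so [C6H5COO-] = 0.001209/0.02641 = 0.04576 M.
Kb = Kw/Ka = 1.0e-14 / 6.3 x 10^-5 = 1.59e-10.
[OH^-] = sqrt(Kb x [C6H5COO-]) = sqrt(1.59e-10 x 0.04576) = 2.70e-6 M.
pOH = 5.57, so pH = 14.00 - 5.57 = 8.43.

8.43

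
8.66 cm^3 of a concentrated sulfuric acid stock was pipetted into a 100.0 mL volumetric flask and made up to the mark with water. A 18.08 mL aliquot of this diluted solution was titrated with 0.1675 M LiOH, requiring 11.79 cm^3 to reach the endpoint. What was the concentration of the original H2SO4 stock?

n(LiOH) = 0.1675 x 0.01179 = 0.001975 mol.
n(H2SO4) in the aliquot = 0.001975 x 1/2 = 0.0009874 mol.
[diluted H2SO4] = 0.0009874 / 0.01808 = 0.05461 M.
Dilution factor = 100.0/8.660 = 11.55, so [stock] = 0.05461 x 11.55 = 0.631 M.

0.631 M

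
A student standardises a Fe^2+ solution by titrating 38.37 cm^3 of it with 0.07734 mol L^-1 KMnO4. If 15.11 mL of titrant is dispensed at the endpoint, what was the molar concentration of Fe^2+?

0.152 M

n(KMnO4) = 0.07734 x 0.01511 = 0.001169 mol.
From the balanced equation, 1 mol KMnO4 reacts with 5 mol Fe^2+, so n(Fe^2+) = 0.001169 x 5/1 = 0.005843 mol.
[Fe^2+] = 0.005843 / 0.03837 L = 0.152 M.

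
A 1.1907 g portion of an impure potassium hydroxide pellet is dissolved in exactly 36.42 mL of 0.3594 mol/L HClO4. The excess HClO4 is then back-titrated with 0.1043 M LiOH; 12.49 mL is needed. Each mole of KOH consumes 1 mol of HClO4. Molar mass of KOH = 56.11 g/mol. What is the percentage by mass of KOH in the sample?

55.5%

Total n(HClO4) added = 0.3594 x 0.03642 = 0.01309 mol.
n(LiOH) used = 0.1043 x 0.01249 = 0.001303 mol, which equals the excess n(HClO4).
So n(HClO4) consumed by the sample = 0.01309 - 0.001303 = 0.01179 mol.
n(KOH) = 0.01179 / 1 = 0.01179 mol.
mass KOH = 0.01179 x 56.11 = 0.6613 g, so %KOH = 0.6613/1.1907 x 100 = 55.5%.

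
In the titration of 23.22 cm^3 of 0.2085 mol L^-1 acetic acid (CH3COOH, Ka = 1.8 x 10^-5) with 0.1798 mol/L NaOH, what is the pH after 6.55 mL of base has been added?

Initial n(CH3COOH) = 0.2085 x 0.02322 = 0.004841 mol.
n(NaOH) added = 0.1798 x 0.006550 = 0.001178 mol, converting that many moles of CH3COOH to CH3COO-.
Remaining n(CH3COOH) = 0.003664 mol; n(CH3COO-) = 0.001178 mol.
By Henderson-Hasselbalch, pH = pKa + log([A^-]/[HA]) = 4.74 + log(0.001178/0.003664) = 4.74 + (-0.49) = 4.25.

4.25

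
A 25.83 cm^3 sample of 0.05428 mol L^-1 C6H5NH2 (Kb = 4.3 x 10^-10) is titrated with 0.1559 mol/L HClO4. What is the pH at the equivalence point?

n(C6H5NH2) = 0.05428 x 0.02583 = 0.001402 mol; V(HClO4) at equivalence = 0.001402/0.1559 = 0.008993 L.
At equivalence the base is fully converted to C6H5NH3+; total volume = 0.03482 L, so [C6H5NH3+] = 0.001402/0.03482 = 0.04026 M.
Ka(C6H5NH3+) = Kw/Kb = 1.0e-14 / 4.3 x 10^-10 = 2.33e-5.
[H^+] = sqrt(Ka x [C6H5NH3+]) = sqrt(2.33e-5 x 0.04026) = 0.000968 M.
pH = -log(0.000968) = 3.01.

3.01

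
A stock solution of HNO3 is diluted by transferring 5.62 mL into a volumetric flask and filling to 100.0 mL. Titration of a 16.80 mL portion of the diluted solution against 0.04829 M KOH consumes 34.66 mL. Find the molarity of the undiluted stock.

1.77 M

n(KOH) = 0.04829 x 0.03466 = 0.001674 mol.
n(HNO3) in the aliquot = 0.001674 mol.
[diluted HNO3] = 0.001674 / 0.01680 = 0.09963 M.
Dilution factor = 100.0/5.620 = 17.79, so [stock] = 0.09963 x 17.79 = 1.77 M.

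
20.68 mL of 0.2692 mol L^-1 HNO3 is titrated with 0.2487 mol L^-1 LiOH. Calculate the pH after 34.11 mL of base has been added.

12.73

n(acid) = 0.2692 x 0.02068 = 0.005567 mol; n(LiOH) added = 0.2487 x 0.03411 = 0.008483 mol.
Base is in excess by 0.008483 - 0.005567 = 0.002916 mol in a total volume of 0.05479 L.
[OH^-] = 0.002916/0.05479 = 0.05322 M, so pOH = 1.27 and pH = 14.00 - 1.27 = 12.73.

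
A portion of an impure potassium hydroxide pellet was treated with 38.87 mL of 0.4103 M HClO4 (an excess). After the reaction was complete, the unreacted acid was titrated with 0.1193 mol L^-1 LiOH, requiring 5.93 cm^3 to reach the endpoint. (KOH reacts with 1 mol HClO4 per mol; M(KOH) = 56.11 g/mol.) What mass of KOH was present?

0.855 g

Total n(HClO4) added = 0.4103 x 0.03887 = 0.01595 mol.
n(LiOH) used = 0.1193 x 0.005930 = 0.0007074 mol, which equals the excess n(HClO4).
So n(HClO4) consumed by the sample = 0.01595 - 0.0007074 = 0.01524 mol.
n(KOH) = 0.01524 / 1 = 0.01524 mol.
mass = 0.01524 mol x 56.11 g/mol = 0.855 g.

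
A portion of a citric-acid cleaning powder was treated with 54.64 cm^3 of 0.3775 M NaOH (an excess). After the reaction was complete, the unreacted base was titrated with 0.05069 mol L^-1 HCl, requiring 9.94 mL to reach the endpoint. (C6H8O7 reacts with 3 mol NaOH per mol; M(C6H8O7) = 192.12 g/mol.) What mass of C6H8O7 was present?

1.29 g

Total n(NaOH) added = 0.3775 x 0.05464 = 0.02063 mol.
n(HCl) used = 0.05069 x 0.009940 = 0.0005039 mol, which equals the excess n(NaOH).
So n(NaOH) consumed by the sample = 0.02063 - 0.0005039 = 0.02012 mol.
n(C6H8O7) = 0.02012 / 3 = 0.006708 mol.
mass = 0.006708 mol x 192.12 g/mol = 1.29 g.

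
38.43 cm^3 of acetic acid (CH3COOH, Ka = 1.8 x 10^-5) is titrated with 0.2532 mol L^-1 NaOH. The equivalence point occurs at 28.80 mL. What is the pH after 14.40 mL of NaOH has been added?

4.74

14.40 mL is exactly half the equivalence volume (28.80/2), i.e. the half-equivalence point.
There, n(HA) = n(A^-), so pH = pKa = -log(1.8 x 10^-5) = 4.74.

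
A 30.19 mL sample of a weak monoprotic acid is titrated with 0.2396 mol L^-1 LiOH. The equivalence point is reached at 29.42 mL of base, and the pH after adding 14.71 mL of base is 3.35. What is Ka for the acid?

14.71 mL is half of the equivalence volume, so this is the half-equivalence point where [HA] = [A^-].
At half-equivalence pH = pKa, so pKa = 3.35.
Ka = 10^(-3.35) = 4.5 x 10^-4.

4.5 x 10^-4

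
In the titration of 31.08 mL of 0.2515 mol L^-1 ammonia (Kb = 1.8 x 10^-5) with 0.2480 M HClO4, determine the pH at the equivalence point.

n(NH3) = 0.2515 x 0.03108 = 0.007817 mol; V(HClO4) at equivalence = 0.007817/0.2480 = 0.03152 L.
At equivalence the base is fully converted to NH4+; total volume = 0.06260 L, so [NH4+] = 0.007817/0.06260 = 0.1249 M.
Ka(NH4+) = Kw/Kb = 1.0e-14 / 1.8 x 10^-5 = 5.56e-10.
[H^+] = sqrt(Ka x [NH4+]) = sqrt(5.56e-10 x 0.1249) = 8.33e-6 M.
pH = -log(8.33e-6) = 5.08.

5.08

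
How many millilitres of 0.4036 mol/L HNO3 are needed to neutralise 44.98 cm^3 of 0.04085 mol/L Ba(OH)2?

9.11 mL

n(Ba(OH)2) = 0.04085 mol/L x 0.04498 L = 0.001837 mol.
The neutralisation is 1 Ba(OH)2 : 2 HNO3, so n(HNO3) = 0.001837 x 2/1 = 0.003675 mol.
V(HNO3) = 0.003675 / 0.4036 = 0.009105 L = 9.11 mL.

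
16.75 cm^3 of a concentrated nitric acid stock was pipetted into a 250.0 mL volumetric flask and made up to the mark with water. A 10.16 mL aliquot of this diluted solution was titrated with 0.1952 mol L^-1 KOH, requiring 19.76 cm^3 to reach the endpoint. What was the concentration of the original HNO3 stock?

n(KOH) = 0.1952 x 0.01976 = 0.003857 mol.
n(HNO3) in the aliquot = 0.003857 mol.
[diluted HNO3] = 0.003857 / 0.01016 = 0.3796 M.
Dilution factor = 250.0/16.75 = 14.93, so [stock] = 0.3796 x 14.93 = 5.67 M.

5.67 M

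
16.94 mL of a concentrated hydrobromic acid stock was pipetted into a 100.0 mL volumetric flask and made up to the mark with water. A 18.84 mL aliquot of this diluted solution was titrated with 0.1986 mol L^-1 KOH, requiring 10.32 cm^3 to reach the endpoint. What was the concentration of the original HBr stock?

0.642 M

n(KOH) = 0.1986 x 0.01032 = 0.002050 mol.
n(HBr) in the aliquot = 0.002050 mol.
[diluted HBr] = 0.002050 / 0.01884 = 0.1088 M.
Dilution factor = 100.0/16.94 = 5.903, so [stock] = 0.1088 x 5.903 = 0.642 M.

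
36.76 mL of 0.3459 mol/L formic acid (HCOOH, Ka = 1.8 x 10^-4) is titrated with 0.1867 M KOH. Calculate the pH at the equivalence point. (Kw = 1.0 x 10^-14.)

8.41

n(HCOOH) = 0.3459 x 0.03676 = 0.01272 mol; V(KOH) at equivalence = 0.01272/0.1867 = 0.06811 L.
At equivalence all the acid is converted to HCOO-; total volume = 0.03676 + 0.06811 = 0.1049 L, so [HCOO-] = 0.01272/0.1049 = 0.1213 M.
Kb = Kw/Ka = 1.0e-14 / 1.8 x 10^-4 = 5.56e-11.
[OH^-] = sqrt(Kb x [HCOO-]) = sqrt(5.56e-11 x 0.1213) = 2.60e-6 M.
pOH = 5.59, so pH = 14.00 - 5.59 = 8.41.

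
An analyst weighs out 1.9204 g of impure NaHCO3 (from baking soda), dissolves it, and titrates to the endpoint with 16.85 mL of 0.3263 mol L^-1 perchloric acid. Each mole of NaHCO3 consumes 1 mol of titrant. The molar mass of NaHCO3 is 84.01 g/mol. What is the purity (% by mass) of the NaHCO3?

n(HClO4) = 0.3263 x 0.01685 = 0.005498 mol.
n(NaHCO3) = 0.005498 / 1 = 0.005498 mol.
mass of NaHCO3 = 0.005498 x 84.01 = 0.4619 g.
% purity = 0.4619 / 1.9204 x 100 = 24.1%.

24.1%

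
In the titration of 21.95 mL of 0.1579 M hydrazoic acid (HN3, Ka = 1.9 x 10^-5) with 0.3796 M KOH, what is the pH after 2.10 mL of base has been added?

Initial n(HN3) = 0.1579 x 0.02195 = 0.003466 mol.
n(KOH) added = 0.3796 x 0.002100 = 0.0007972 mol, converting that many moles of HN3 to N3-.
Remaining n(HN3) = 0.002669 mol; n(N3-) = 0.0007972 mol.
By Henderson-Hasselbalch, pH = pKa + log([A^-]/[HA]) = 4.72 + log(0.0007972/0.002669) = 4.72 + (-0.52) = 4.20.

4.20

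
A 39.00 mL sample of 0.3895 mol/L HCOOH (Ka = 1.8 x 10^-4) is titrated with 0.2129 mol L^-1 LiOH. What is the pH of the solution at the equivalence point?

n(HCOOH) = 0.3895 x 0.03900 = 0.01519 mol; V(LiOH) at equivalence = 0.01519/0.2129 = 0.07135 L.
At equivalence all the acid is converted to HCOO-; total volume = 0.03900 + 0.07135 = 0.1104 L, so [HCOO-] = 0.01519/0.1104 = 0.1377 M.
Kb = Kw/Ka = 1.0e-14 / 1.8 x 10^-4 = 5.56e-11.
[OH^-] = sqrt(Kb x [HCOO-]) = sqrt(5.56e-11 x 0.1377) = 2.77e-6 M.
pOH = 5.56, so pH = 14.00 - 5.56 = 8.44.

8.44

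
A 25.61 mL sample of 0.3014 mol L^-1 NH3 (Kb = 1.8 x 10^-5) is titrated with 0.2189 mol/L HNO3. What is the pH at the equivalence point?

n(NH3) = 0.3014 x 0.02561 = 0.007719 mol; V(HNO3) at equivalence = 0.007719/0.2189 = 0.03526 L.
At equivalence the base is fully converted to NH4+; total volume = 0.06087 L, so [NH4+] = 0.007719/0.06087 = 0.1268 M.
Ka(NH4+) = Kw/Kb = 1.0e-14 / 1.8 x 10^-5 = 5.56e-10.
[H^+] = sqrt(Ka x [NH4+]) = sqrt(5.56e-10 x 0.1268) = 8.39e-6 M.
pH = -log(8.39e-6) = 5.08.

5.08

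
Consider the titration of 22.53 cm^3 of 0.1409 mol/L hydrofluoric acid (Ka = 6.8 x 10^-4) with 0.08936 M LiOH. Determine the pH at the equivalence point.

7.95

n(HF) = 0.1409 x 0.02253 = 0.003174 mol; V(LiOH) at equivalence = 0.003174/0.08936 = 0.03552 L.
At equivalence all the acid is converted to F-; total volume = 0.02253 + 0.03552 = 0.05805 L, so [F-] = 0.003174/0.05805 = 0.05468 M.
Kb = Kw/Ka = 1.0e-14 / 6.8 x 10^-4 = 1.47e-11.
[OH^-] = sqrt(Kb x [F-]) = sqrt(1.47e-11 x 0.05468) = 8.97e-7 M.
pOH = 6.05, so pH = 14.00 - 6.05 = 7.95.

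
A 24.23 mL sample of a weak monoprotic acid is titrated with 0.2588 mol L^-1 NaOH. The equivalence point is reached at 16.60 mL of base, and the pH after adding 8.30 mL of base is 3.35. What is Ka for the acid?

4.5 x 10^-4

8.30 mL is half of the equivalence volume, so this is the half-equivalence point where [HA] = [A^-].
At half-equivalence pH = pKa, so pKa = 3.35.
Ka = 10^(-3.35) = 4.5 x 10^-4.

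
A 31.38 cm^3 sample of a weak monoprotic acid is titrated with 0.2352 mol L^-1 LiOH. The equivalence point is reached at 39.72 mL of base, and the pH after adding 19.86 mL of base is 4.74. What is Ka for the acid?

19.86 mL is half of the equivalence volume, so this is the half-equivalence point where [HA] = [A^-].
At half-equivalence pH = pKa, so pKa = 4.74.
Ka = 10^(-4.74) = 1.8 x 10^-5.

1.8 x 10^-5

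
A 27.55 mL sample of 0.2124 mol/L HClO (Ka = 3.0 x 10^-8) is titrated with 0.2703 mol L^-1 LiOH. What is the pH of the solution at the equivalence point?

10.30

n(HClO) = 0.2124 x 0.02755 = 0.005852 mol; V(LiOH) at equivalence = 0.005852/0.2703 = 0.02165 L.
At equivalence all the acid is converted to ClO-; total volume = 0.02755 + 0.02165 = 0.04920 L, so [ClO-] = 0.005852/0.04920 = 0.1189 M.
Kb = Kw/Ka = 1.0e-14 / 3.0 x 10^-8 = 3.33e-7.
[OH^-] = sqrt(Kb x [ClO-]) = sqrt(3.33e-7 x 0.1189) = 0.000199 M.
pOH = 3.70, so pH = 14.00 - 3.70 = 10.30.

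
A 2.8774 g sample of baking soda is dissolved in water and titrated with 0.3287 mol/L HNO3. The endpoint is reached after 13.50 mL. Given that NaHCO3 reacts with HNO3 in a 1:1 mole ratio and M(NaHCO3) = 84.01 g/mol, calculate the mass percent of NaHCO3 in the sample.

13.0%

n(HNO3) = 0.3287 x 0.01350 = 0.004437 mol.
n(NaHCO3) = 0.004437 / 1 = 0.004437 mol.
mass of NaHCO3 = 0.004437 x 84.01 = 0.3728 g.
% purity = 0.3728 / 2.8774 x 100 = 13.0%.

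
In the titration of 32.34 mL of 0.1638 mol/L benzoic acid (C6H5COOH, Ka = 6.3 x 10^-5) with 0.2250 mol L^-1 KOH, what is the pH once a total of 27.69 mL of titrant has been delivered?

12.19

n(acid) = 0.1638 x 0.03234 = 0.005297 mol; n(KOH) added = 0.2250 x 0.02769 = 0.006230 mol.
Base is in excess by 0.006230 - 0.005297 = 0.0009330 mol in a total volume of 0.06003 L.
[OH^-] = 0.0009330/0.06003 = 0.01554 M, so pOH = 1.81 and pH = 14.00 - 1.81 = 12.19.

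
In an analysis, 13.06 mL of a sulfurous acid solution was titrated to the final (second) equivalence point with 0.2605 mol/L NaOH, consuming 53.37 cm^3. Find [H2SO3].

0.532 M

n(NaOH) = 0.2605 x 0.05337 = 0.01390 mol.
At the final (second) equivalence point, 2 mol OH^- react per mol H2SO3, so n(H2SO3) = 0.01390 / 2 = 0.006951 mol.
[H2SO3] = 0.006951 / 0.01306 L = 0.532 M.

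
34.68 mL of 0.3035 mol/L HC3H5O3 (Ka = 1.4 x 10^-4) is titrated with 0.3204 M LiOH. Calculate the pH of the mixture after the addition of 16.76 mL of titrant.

3.87

Initial n(HC3H5O3) = 0.3035 x 0.03468 = 0.01053 mol.
n(LiOH) added = 0.3204 x 0.01676 = 0.005370 mol, converting that many moles of HC3H5O3 to C3H5O3-.
Remaining n(HC3H5O3) = 0.005155 mol; n(C3H5O3-) = 0.005370 mol.
By Henderson-Hasselbalch, pH = pKa + log([A^-]/[HA]) = 3.85 + log(0.005370/0.005155) = 3.85 + (+0.02) = 3.87.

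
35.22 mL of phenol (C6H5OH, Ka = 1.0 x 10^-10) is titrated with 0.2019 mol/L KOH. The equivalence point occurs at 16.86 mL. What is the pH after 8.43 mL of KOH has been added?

10.00

8.43 mL is exactly half the equivalence volume (16.86/2), i.e. the half-equivalence point.
There, n(HA) = n(A^-), so pH = pKa = -log(1.0 x 10^-10) = 10.00.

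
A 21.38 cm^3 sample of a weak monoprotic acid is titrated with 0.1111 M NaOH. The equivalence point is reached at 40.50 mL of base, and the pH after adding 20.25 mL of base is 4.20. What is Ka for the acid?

20.25 mL is half of the equivalence volume, so this is the half-equivalence point where [HA] = [A^-].
At half-equivalence pH = pKa, so pKa = 4.20.
Ka = 10^(-4.20) = 6.3 x 10^-5.

6.3 x 10^-5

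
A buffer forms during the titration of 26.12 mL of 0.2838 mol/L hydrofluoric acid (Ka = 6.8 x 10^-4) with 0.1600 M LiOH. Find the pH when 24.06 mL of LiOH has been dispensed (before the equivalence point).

3.20

Initial n(HF) = 0.2838 x 0.02612 = 0.007413 mol.
n(LiOH) added = 0.1600 x 0.02406 = 0.003850 mol, converting that many moles of HF to F-.
Remaining n(HF) = 0.003563 mol; n(F-) = 0.003850 mol.
By Henderson-Hasselbalch, pH = pKa + log([A^-]/[HA]) = 3.17 + log(0.003850/0.003563) = 3.17 + (+0.03) = 3.20.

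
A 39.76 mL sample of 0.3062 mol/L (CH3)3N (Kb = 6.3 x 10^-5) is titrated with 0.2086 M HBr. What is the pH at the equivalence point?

n((CH3)3N) = 0.3062 x 0.03976 = 0.01217 mol; V(HBr) at equivalence = 0.01217/0.2086 = 0.05836 L.
At equivalence the base is fully converted to (CH3)3NH+; total volume = 0.09812 L, so [(CH3)3NH+] = 0.01217/0.09812 = 0.1241 M.
Ka((CH3)3NH+) = Kw/Kb = 1.0e-14 / 6.3 x 10^-5 = 1.59e-10.
[H^+] = sqrt(Ka x [(CH3)3NH+]) = sqrt(1.59e-10 x 0.1241) = 4.44e-6 M.
pH = -log(4.44e-6) = 5.35.

5.35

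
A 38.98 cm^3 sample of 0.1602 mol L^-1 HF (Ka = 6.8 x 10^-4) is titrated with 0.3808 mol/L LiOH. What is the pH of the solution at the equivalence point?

8.11

n(HF) = 0.1602 x 0.03898 = 0.006245 mol; V(LiOH) at equivalence = 0.006245/0.3808 = 0.01640 L.
At equivalence all the acid is converted to F-; total volume = 0.03898 + 0.01640 = 0.05538 L, so [F-] = 0.006245/0.05538 = 0.1128 M.
Kb = Kw/Ka = 1.0e-14 / 6.8 x 10^-4 = 1.47e-11.
[OH^-] = sqrt(Kb x [F-]) = sqrt(1.47e-11 x 0.1128) = 1.29e-6 M.
pOH = 5.89, so pH = 14.00 - 5.89 = 8.11.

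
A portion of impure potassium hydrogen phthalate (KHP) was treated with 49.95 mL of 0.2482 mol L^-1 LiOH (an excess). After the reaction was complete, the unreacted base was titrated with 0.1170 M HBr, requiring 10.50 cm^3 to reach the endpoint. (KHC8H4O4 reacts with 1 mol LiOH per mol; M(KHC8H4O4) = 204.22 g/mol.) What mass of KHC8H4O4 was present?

Total n(LiOH) added = 0.2482 x 0.04995 = 0.01240 mol.
n(HBr) used = 0.1170 x 0.01050 = 0.001229 mol, which equals the excess n(LiOH).
So n(LiOH) consumed by the sample = 0.01240 - 0.001229 = 0.01117 mol.
n(KHC8H4O4) = 0.01117 / 1 = 0.01117 mol.
mass = 0.01117 mol x 204.22 g/mol = 2.28 g.

2.28 g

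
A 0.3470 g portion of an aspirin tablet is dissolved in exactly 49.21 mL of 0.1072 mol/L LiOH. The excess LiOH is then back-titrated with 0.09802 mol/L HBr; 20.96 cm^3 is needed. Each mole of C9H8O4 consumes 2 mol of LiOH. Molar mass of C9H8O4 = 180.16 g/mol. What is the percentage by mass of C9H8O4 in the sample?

83.6%

Total n(LiOH) added = 0.1072 x 0.04921 = 0.005275 mol.
n(HBr) used = 0.09802 x 0.02096 = 0.002054 mol, which equals the excess n(LiOH).
So n(LiOH) consumed by the sample = 0.005275 - 0.002054 = 0.003221 mol.
n(C9H8O4) = 0.003221 / 2 = 0.001610 mol.
mass C9H8O4 = 0.001610 x 180.16 = 0.2901 g, so %C9H8O4 = 0.2901/0.3470 x 100 = 83.6%.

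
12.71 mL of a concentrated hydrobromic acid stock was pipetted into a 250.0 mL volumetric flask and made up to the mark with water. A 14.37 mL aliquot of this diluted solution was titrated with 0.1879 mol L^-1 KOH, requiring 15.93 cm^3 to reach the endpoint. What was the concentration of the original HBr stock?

4.10 M

n(KOH) = 0.1879 x 0.01593 = 0.002993 mol.
n(HBr) in the aliquot = 0.002993 mol.
[diluted HBr] = 0.002993 / 0.01437 = 0.2083 M.
Dilution factor = 250.0/12.71 = 19.67, so [stock] = 0.2083 x 19.67 = 4.10 M.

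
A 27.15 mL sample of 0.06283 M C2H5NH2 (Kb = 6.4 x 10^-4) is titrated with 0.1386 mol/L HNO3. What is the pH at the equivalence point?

6.09

n(C2H5NH2) = 0.06283 x 0.02715 = 0.001706 mol; V(HNO3) at equivalence = 0.001706/0.1386 = 0.01231 L.
At equivalence the base is fully converted to C2H5NH3+; total volume = 0.03946 L, so [C2H5NH3+] = 0.001706/0.03946 = 0.04323 M.
Ka(C2H5NH3+) = Kw/Kb = 1.0e-14 / 6.4 x 10^-4 = 1.56e-11.
[H^+] = sqrt(Ka x [C2H5NH3+]) = sqrt(1.56e-11 x 0.04323) = 8.22e-7 M.
pH = -log(8.22e-7) = 6.09.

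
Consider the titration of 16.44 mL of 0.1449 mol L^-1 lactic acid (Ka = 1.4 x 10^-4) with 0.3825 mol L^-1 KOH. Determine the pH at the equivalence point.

8.44

n(HC3H5O3) = 0.1449 x 0.01644 = 0.002382 mol; V(KOH) at equivalence = 0.002382/0.3825 = 0.006228 L.
At equivalence all the acid is converted to C3H5O3-; total volume = 0.01644 + 0.006228 = 0.02267 L, so [C3H5O3-] = 0.002382/0.02267 = 0.1051 M.
Kb = Kw/Ka = 1.0e-14 / 1.4 x 10^-4 = 7.14e-11.
[OH^-] = sqrt(Kb x [C3H5O3-]) = sqrt(7.14e-11 x 0.1051) = 2.74e-6 M.
pOH = 5.56, so pH = 14.00 - 5.56 = 8.44.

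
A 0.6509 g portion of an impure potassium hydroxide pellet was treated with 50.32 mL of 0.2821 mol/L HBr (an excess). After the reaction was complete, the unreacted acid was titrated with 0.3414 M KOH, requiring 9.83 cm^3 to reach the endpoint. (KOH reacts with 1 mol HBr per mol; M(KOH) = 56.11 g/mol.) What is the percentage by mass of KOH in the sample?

Total n(HBr) added = 0.2821 x 0.05032 = 0.01420 mol.
n(KOH) used = 0.3414 x 0.009830 = 0.003356 mol, which equals the excess n(HBr).
So n(HBr) consumed by the sample = 0.01420 - 0.003356 = 0.01084 mol.
n(KOH) = 0.01084 / 1 = 0.01084 mol.
mass KOH = 0.01084 x 56.11 = 0.6082 g, so %KOH = 0.6082/0.6509 x 100 = 93.4%.

93.4%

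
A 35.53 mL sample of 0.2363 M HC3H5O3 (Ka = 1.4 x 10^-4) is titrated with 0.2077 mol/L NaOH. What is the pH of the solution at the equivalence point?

8.45

n(HC3H5O3) = 0.2363 x 0.03553 = 0.008396 mol; V(NaOH) at equivalence = 0.008396/0.2077 = 0.04042 L.
At equivalence all the acid is converted to C3H5O3-; total volume = 0.03553 + 0.04042 = 0.07595 L, so [C3H5O3-] = 0.008396/0.07595 = 0.1105 M.
Kb = Kw/Ka = 1.0e-14 / 1.4 x 10^-4 = 7.14e-11.
[OH^-] = sqrt(Kb x [C3H5O3-]) = sqrt(7.14e-11 x 0.1105) = 2.81e-6 M.
pOH = 5.55, so pH = 14.00 - 5.55 = 8.45.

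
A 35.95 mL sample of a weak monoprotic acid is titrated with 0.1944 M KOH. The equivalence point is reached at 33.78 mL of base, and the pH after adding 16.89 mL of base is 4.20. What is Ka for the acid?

6.3 x 10^-5

16.89 mL is half of the equivalence volume, so this is the half-equivalence point where [HA] = [A^-].
At half-equivalence pH = pKa, so pKa = 4.20.
Ka = 10^(-4.20) = 6.3 x 10^-5.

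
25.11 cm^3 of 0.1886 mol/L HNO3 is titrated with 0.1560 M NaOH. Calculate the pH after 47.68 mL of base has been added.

n(acid) = 0.1886 x 0.02511 = 0.004736 mol; n(NaOH) added = 0.1560 x 0.04768 = 0.007438 mol.
Base is in excess by 0.007438 - 0.004736 = 0.002702 mol in a total volume of 0.07279 L.
[OH^-] = 0.002702/0.07279 = 0.03713 M, so pOH = 1.43 and pH = 14.00 - 1.43 = 12.57.

12.57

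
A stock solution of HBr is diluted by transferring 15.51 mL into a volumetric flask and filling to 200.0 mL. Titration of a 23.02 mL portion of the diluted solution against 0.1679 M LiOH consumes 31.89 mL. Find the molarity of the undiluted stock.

n(LiOH) = 0.1679 x 0.03189 = 0.005354 mol.
n(HBr) in the aliquot = 0.005354 mol.
[diluted HBr] = 0.005354 / 0.02302 = 0.2326 M.
Dilution factor = 200.0/15.51 = 12.89, so [stock] = 0.2326 x 12.89 = 3.00 M.

3.00 M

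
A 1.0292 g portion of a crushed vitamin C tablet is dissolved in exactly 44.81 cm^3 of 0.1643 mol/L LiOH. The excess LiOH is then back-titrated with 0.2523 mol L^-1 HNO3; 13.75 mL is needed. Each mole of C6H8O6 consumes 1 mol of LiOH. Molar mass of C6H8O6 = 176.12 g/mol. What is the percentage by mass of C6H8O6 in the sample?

66.6%

Total n(LiOH) added = 0.1643 x 0.04481 = 0.007362 mol.
n(HNO3) used = 0.2523 x 0.01375 = 0.003469 mol, which equals the excess n(LiOH).
So n(LiOH) consumed by the sample = 0.007362 - 0.003469 = 0.003893 mol.
n(C6H8O6) = 0.003893 / 1 = 0.003893 mol.
mass C6H8O6 = 0.003893 x 176.12 = 0.6857 g, so %C6H8O6 = 0.6857/1.0292 x 100 = 66.6%.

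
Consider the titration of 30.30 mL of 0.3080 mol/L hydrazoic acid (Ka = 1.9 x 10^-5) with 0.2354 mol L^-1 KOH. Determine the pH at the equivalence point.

8.92

n(HN3) = 0.3080 x 0.03030 = 0.009332 mol; V(KOH) at equivalence = 0.009332/0.2354 = 0.03964 L.
At equivalence all the acid is converted to N3-; total volume = 0.03030 + 0.03964 = 0.06994 L, so [N3-] = 0.009332/0.06994 = 0.1334 M.
Kb = Kw/Ka = 1.0e-14 / 1.9 x 10^-5 = 5.26e-10.
[OH^-] = sqrt(Kb x [N3-]) = sqrt(5.26e-10 x 0.1334) = 8.38e-6 M.
pOH = 5.08, so pH = 14.00 - 5.08 = 8.92.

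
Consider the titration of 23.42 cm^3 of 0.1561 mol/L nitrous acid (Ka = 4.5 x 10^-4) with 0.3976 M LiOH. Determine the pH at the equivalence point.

8.20

n(HNO2) = 0.1561 x 0.02342 = 0.003656 mol; V(LiOH) at equivalence = 0.003656/0.3976 = 0.009195 L.
At equivalence all the acid is converted to NO2-; total volume = 0.02342 + 0.009195 = 0.03261 L, so [NO2-] = 0.003656/0.03261 = 0.1121 M.
Kb = Kw/Ka = 1.0e-14 / 4.5 x 10^-4 = 2.22e-11.
[OH^-] = sqrt(Kb x [NO2-]) = sqrt(2.22e-11 x 0.1121) = 1.58e-6 M.
pOH = 5.80, so pH = 14.00 - 5.80 = 8.20.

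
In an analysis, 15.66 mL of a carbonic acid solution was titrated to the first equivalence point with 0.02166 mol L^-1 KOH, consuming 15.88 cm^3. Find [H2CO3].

0.0220 M

n(KOH) = 0.02166 x 0.01588 = 0.0003440 mol.
At the first equivalence point, 1 mol OH^- react per mol H2CO3, so n(H2CO3) = 0.0003440 / 1 = 0.0003440 mol.
[H2CO3] = 0.0003440 / 0.01566 L = 0.0220 M.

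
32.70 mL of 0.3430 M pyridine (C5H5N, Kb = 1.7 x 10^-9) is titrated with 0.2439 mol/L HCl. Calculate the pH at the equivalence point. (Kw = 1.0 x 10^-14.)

n(C5H5N) = 0.3430 x 0.03270 = 0.01122 mol; V(HCl) at equivalence = 0.01122/0.2439 = 0.04599 L.
At equivalence the base is fully converted to C5H5NH+; total volume = 0.07869 L, so [C5H5NH+] = 0.01122/0.07869 = 0.1425 M.
Ka(C5H5NH+) = Kw/Kb = 1.0e-14 / 1.7 x 10^-9 = 5.88e-6.
[H^+] = sqrt(Ka x [C5H5NH+]) = sqrt(5.88e-6 x 0.1425) = 0.000916 M.
pH = -log(0.000916) = 3.04.

3.04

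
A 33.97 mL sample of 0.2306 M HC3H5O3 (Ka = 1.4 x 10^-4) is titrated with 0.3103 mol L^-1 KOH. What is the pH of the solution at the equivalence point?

8.49

n(HC3H5O3) = 0.2306 x 0.03397 = 0.007833 mol; V(KOH) at equivalence = 0.007833/0.3103 = 0.02524 L.
At equivalence all the acid is converted to C3H5O3-; total volume = 0.03397 + 0.02524 = 0.05921 L, so [C3H5O3-] = 0.007833/0.05921 = 0.1323 M.
Kb = Kw/Ka = 1.0e-14 / 1.4 x 10^-4 = 7.14e-11.
[OH^-] = sqrt(Kb x [C3H5O3-]) = sqrt(7.14e-11 x 0.1323) = 3.07e-6 M.
pOH = 5.51, so pH = 14.00 - 5.51 = 8.49.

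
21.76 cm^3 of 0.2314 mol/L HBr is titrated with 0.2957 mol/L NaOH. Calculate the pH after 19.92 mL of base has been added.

n(acid) = 0.2314 x 0.02176 = 0.005035 mol; n(NaOH) added = 0.2957 x 0.01992 = 0.005890 mol.
Base is in excess by 0.005890 - 0.005035 = 0.0008551 mol in a total volume of 0.04168 L.
[OH^-] = 0.0008551/0.04168 = 0.02052 M, so pOH = 1.69 and pH = 14.00 - 1.69 = 12.31.

12.31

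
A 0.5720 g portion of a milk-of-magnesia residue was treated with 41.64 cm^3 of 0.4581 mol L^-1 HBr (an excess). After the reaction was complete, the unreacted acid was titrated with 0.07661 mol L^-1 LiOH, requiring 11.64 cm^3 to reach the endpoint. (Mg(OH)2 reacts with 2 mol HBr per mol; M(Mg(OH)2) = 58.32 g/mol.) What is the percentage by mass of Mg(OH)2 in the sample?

Total n(HBr) added = 0.4581 x 0.04164 = 0.01908 mol.
n(LiOH) used = 0.07661 x 0.01164 = 0.0008917 mol, which equals the excess n(HBr).
So n(HBr) consumed by the sample = 0.01908 - 0.0008917 = 0.01818 mol.
n(Mg(OH)2) = 0.01818 / 2 = 0.009092 mol.
mass Mg(OH)2 = 0.009092 x 58.32 = 0.5302 g, so %Mg(OH)2 = 0.5302/0.5720 x 100 = 92.7%.

92.7%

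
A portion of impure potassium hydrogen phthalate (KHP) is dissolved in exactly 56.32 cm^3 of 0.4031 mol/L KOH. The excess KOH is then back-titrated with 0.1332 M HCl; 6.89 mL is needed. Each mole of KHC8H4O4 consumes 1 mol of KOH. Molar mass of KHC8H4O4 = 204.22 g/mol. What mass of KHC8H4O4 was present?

Total n(KOH) added = 0.4031 x 0.05632 = 0.02270 mol.
n(HCl) used = 0.1332 x 0.006890 = 0.0009177 mol, which equals the excess n(KOH).
So n(KOH) consumed by the sample = 0.02270 - 0.0009177 = 0.02178 mol.
n(KHC8H4O4) = 0.02178 / 1 = 0.02178 mol.
mass = 0.02178 mol x 204.22 g/mol = 4.45 g.

4.45 g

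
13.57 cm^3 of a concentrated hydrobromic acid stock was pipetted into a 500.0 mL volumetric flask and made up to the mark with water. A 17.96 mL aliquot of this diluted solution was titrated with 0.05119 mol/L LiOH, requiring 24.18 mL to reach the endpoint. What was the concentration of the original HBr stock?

2.54 M

n(LiOH) = 0.05119 x 0.02418 = 0.001238 mol.
n(HBr) in the aliquot = 0.001238 mol.
[diluted HBr] = 0.001238 / 0.01796 = 0.06892 M.
Dilution factor = 500.0/13.57 = 36.85, so [stock] = 0.06892 x 36.85 = 2.54 M.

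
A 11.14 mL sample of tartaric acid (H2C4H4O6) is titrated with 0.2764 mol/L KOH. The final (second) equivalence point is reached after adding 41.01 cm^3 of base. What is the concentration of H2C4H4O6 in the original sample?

n(KOH) = 0.2764 x 0.04101 = 0.01134 mol.
At the final (second) equivalence point, 2 mol OH^- react per mol H2C4H4O6, so n(H2C4H4O6) = 0.01134 / 2 = 0.005668 mol.
[H2C4H4O6] = 0.005668 / 0.01114 L = 0.509 M.

0.509 M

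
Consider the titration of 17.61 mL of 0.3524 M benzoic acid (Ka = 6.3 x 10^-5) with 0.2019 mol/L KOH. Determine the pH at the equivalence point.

n(C6H5COOH) = 0.3524 x 0.01761 = 0.006206 mol; V(KOH) at equivalence = 0.006206/0.2019 = 0.03074 L.
At equivalence all the acid is converted to C6H5COO-; total volume = 0.01761 + 0.03074 = 0.04835 L, so [C6H5COO-] = 0.006206/0.04835 = 0.1284 M.
Kb = Kw/Ka = 1.0e-14 / 6.3 x 10^-5 = 1.59e-10.
[OH^-] = sqrt(Kb x [C6H5COO-]) = sqrt(1.59e-10 x 0.1284) = 4.51e-6 M.
pOH = 5.35, so pH = 14.00 - 5.35 = 8.65.

8.65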